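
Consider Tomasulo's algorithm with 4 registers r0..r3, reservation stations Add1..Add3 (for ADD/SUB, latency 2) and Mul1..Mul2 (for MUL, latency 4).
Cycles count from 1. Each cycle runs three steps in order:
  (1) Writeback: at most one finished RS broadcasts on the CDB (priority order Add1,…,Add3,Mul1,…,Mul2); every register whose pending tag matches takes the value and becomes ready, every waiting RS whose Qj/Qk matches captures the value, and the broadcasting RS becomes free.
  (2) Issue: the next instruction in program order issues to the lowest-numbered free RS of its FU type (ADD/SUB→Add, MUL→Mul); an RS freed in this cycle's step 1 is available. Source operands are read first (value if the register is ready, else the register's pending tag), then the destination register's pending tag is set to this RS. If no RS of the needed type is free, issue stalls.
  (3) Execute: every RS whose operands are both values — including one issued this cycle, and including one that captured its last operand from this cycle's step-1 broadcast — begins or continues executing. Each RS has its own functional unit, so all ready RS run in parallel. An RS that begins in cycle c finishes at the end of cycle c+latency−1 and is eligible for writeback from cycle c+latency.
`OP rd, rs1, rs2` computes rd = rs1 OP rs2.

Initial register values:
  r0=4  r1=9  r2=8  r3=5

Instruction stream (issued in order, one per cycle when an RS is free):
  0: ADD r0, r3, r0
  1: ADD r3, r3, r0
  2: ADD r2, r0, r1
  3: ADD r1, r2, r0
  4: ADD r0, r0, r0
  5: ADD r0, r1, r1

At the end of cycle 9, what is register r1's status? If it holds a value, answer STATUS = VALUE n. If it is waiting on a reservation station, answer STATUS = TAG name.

STATUS = VALUE 27

c1: issue ADD r0<-Add1 | r0:Add1,r1:9,r2:8,r3:5
c2: issue ADD r3<-Add2 | r0:Add1,r1:9,r2:8,r3:Add2
c3: CDB Add1=9; issue ADD r2<-Add1 | r0:9,r1:9,r2:Add1,r3:Add2
c4: issue ADD r1<-Add3 | r0:9,r1:Add3,r2:Add1,r3:Add2
c5: CDB Add1=18; issue ADD r0<-Add1 | r0:Add1,r1:Add3,r2:18,r3:Add2
c6: CDB Add2=14; issue ADD r0<-Add2 | r0:Add2,r1:Add3,r2:18,r3:14
c7: CDB Add1=18 | r0:Add2,r1:Add3,r2:18,r3:14
c8: CDB Add3=27 | r0:Add2,r1:27,r2:18,r3:14
c9: - | r0:Add2,r1:27,r2:18,r3:14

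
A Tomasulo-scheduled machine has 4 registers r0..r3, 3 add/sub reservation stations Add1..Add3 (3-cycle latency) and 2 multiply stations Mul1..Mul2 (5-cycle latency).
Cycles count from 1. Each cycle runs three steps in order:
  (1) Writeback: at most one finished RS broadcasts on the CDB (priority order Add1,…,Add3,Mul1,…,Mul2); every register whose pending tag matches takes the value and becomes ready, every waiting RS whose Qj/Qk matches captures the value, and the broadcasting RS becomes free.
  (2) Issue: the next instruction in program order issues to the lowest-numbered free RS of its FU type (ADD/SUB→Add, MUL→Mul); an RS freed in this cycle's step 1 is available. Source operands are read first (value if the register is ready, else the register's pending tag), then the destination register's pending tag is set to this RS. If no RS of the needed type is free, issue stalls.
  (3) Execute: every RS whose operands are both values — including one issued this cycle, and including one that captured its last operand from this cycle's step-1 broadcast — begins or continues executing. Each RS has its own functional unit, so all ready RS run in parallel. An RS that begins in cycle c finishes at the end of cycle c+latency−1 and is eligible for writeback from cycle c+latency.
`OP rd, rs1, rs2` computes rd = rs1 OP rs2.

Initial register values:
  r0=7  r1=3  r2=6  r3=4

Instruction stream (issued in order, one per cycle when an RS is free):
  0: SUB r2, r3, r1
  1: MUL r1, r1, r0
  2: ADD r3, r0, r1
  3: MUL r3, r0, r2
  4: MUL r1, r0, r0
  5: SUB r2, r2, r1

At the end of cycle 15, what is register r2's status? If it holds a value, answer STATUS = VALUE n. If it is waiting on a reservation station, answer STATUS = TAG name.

cycle 1: issue SUB r2<-Add1 // r0:7,r1:3,r2:Add1,r3:4
cycle 2: issue MUL r1<-Mul1 // r0:7,r1:Mul1,r2:Add1,r3:4
cycle 3: issue ADD r3<-Add2 // r0:7,r1:Mul1,r2:Add1,r3:Add2
cycle 4: CDB Add1=1; issue MUL r3<-Mul2 // r0:7,r1:Mul1,r2:1,r3:Mul2
cycle 5: stall // r0:7,r1:Mul1,r2:1,r3:Mul2
cycle 6: stall // r0:7,r1:Mul1,r2:1,r3:Mul2
cycle 7: CDB Mul1=21; issue MUL r1<-Mul1 // r0:7,r1:Mul1,r2:1,r3:Mul2
cycle 8: issue SUB r2<-Add1 // r0:7,r1:Mul1,r2:Add1,r3:Mul2
cycle 9: CDB Mul2=7 // r0:7,r1:Mul1,r2:Add1,r3:7
cycle 10: CDB Add2=28 // r0:7,r1:Mul1,r2:Add1,r3:7
cycle 11: - // r0:7,r1:Mul1,r2:Add1,r3:7
cycle 12: CDB Mul1=49 // r0:7,r1:49,r2:Add1,r3:7
cycle 13: - // r0:7,r1:49,r2:Add1,r3:7
cycle 14: - // r0:7,r1:49,r2:Add1,r3:7
cycle 15: CDB Add1=-48 // r0:7,r1:49,r2:-48,r3:7

STATUS = VALUE -48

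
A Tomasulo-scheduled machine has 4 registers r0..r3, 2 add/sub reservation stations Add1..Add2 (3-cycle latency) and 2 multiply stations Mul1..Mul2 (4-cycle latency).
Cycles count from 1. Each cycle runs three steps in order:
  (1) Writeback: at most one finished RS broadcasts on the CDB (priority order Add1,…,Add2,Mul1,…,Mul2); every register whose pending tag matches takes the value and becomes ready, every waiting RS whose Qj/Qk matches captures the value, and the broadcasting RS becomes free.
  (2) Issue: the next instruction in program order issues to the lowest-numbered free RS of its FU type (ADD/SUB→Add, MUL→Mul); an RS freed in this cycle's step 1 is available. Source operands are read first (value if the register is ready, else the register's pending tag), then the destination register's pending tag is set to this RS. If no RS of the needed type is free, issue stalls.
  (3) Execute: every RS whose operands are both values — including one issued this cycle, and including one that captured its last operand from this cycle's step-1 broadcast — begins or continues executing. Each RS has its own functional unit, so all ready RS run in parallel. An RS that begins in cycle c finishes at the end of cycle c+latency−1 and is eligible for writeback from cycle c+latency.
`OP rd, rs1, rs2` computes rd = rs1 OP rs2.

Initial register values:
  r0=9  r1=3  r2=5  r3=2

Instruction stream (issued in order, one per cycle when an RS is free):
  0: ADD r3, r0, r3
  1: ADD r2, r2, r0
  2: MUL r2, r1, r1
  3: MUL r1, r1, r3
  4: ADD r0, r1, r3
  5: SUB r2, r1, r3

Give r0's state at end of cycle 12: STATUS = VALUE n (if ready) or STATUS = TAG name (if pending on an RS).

cycle 1: issue ADD r3<-Add1 // r0:9,r1:3,r2:5,r3:Add1
cycle 2: issue ADD r2<-Add2 // r0:9,r1:3,r2:Add2,r3:Add1
cycle 3: issue MUL r2<-Mul1 // r0:9,r1:3,r2:Mul1,r3:Add1
cycle 4: CDB Add1=11; issue MUL r1<-Mul2 // r0:9,r1:Mul2,r2:Mul1,r3:11
cycle 5: CDB Add2=14; issue ADD r0<-Add1 // r0:Add1,r1:Mul2,r2:Mul1,r3:11
cycle 6: issue SUB r2<-Add2 // r0:Add1,r1:Mul2,r2:Add2,r3:11
cycle 7: CDB Mul1=9 // r0:Add1,r1:Mul2,r2:Add2,r3:11
cycle 8: CDB Mul2=33 // r0:Add1,r1:33,r2:Add2,r3:11
cycle 9: - // r0:Add1,r1:33,r2:Add2,r3:11
cycle 10: - // r0:Add1,r1:33,r2:Add2,r3:11
cycle 11: CDB Add1=44 // r0:44,r1:33,r2:Add2,r3:11
cycle 12: CDB Add2=22 // r0:44,r1:33,r2:22,r3:11

STATUS = VALUE 44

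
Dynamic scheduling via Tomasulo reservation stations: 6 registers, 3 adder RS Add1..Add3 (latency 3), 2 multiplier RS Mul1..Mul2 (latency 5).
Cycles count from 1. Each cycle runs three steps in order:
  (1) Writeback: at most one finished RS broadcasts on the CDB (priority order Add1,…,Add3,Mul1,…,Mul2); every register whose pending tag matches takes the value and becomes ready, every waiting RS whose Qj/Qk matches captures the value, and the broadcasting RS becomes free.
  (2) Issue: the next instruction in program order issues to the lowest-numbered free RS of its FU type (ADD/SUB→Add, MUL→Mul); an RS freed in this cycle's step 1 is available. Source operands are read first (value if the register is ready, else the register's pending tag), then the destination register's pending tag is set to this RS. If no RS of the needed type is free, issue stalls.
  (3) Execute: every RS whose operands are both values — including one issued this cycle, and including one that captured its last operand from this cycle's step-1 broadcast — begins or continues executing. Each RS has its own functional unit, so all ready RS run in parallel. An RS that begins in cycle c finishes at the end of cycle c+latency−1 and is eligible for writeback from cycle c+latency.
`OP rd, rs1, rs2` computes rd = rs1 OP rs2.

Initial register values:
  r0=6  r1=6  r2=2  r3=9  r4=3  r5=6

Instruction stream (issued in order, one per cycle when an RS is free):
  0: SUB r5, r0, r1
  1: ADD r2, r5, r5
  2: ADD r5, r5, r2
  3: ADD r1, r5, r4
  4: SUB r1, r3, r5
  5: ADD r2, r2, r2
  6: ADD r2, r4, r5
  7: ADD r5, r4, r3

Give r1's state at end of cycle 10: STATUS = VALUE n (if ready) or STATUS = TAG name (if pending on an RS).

cycle 1: issue SUB r5<-Add1 // r0:6,r1:6,r2:2,r3:9,r4:3,r5:Add1
cycle 2: issue ADD r2<-Add2 // r0:6,r1:6,r2:Add2,r3:9,r4:3,r5:Add1
cycle 3: issue ADD r5<-Add3 // r0:6,r1:6,r2:Add2,r3:9,r4:3,r5:Add3
cycle 4: CDB Add1=0; issue ADD r1<-Add1 // r0:6,r1:Add1,r2:Add2,r3:9,r4:3,r5:Add3
cycle 5: stall // r0:6,r1:Add1,r2:Add2,r3:9,r4:3,r5:Add3
cycle 6: stall // r0:6,r1:Add1,r2:Add2,r3:9,r4:3,r5:Add3
cycle 7: CDB Add2=0; issue SUB r1<-Add2 // r0:6,r1:Add2,r2:0,r3:9,r4:3,r5:Add3
cycle 8: stall // r0:6,r1:Add2,r2:0,r3:9,r4:3,r5:Add3
cycle 9: stall // r0:6,r1:Add2,r2:0,r3:9,r4:3,r5:Add3
cycle 10: CDB Add3=0; issue ADD r2<-Add3 // r0:6,r1:Add2,r2:Add3,r3:9,r4:3,r5:0

STATUS = TAG Add2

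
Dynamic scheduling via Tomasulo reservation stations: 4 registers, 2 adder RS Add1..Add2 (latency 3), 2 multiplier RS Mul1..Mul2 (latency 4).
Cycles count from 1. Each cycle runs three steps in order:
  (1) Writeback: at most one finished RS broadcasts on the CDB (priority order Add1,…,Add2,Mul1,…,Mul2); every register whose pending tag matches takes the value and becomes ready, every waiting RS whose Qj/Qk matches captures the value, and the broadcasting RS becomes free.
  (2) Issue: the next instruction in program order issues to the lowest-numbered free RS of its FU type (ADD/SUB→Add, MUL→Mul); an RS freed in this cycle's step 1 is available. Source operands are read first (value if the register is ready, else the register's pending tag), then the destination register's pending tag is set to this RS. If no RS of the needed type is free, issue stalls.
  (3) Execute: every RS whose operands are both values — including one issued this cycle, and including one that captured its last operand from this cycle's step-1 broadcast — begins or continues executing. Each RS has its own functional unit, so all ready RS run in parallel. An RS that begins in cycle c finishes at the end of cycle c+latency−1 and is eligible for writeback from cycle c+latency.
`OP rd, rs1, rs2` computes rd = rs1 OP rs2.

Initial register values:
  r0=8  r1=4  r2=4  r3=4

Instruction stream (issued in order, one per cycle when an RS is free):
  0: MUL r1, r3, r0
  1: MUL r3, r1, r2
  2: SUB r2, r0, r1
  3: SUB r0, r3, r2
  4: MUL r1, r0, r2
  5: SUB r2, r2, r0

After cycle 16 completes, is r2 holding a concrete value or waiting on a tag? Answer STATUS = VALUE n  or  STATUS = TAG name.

cycle 1: issue MUL r1<-Mul1 // r0:8,r1:Mul1,r2:4,r3:4
cycle 2: issue MUL r3<-Mul2 // r0:8,r1:Mul1,r2:4,r3:Mul2
cycle 3: issue SUB r2<-Add1 // r0:8,r1:Mul1,r2:Add1,r3:Mul2
cycle 4: issue SUB r0<-Add2 // r0:Add2,r1:Mul1,r2:Add1,r3:Mul2
cycle 5: CDB Mul1=32; issue MUL r1<-Mul1 // r0:Add2,r1:Mul1,r2:Add1,r3:Mul2
cycle 6: stall // r0:Add2,r1:Mul1,r2:Add1,r3:Mul2
cycle 7: stall // r0:Add2,r1:Mul1,r2:Add1,r3:Mul2
cycle 8: CDB Add1=-24; issue SUB r2<-Add1 // r0:Add2,r1:Mul1,r2:Add1,r3:Mul2
cycle 9: CDB Mul2=128 // r0:Add2,r1:Mul1,r2:Add1,r3:128
cycle 10: - // r0:Add2,r1:Mul1,r2:Add1,r3:128
cycle 11: - // r0:Add2,r1:Mul1,r2:Add1,r3:128
cycle 12: CDB Add2=152 // r0:152,r1:Mul1,r2:Add1,r3:128
cycle 13: - // r0:152,r1:Mul1,r2:Add1,r3:128
cycle 14: - // r0:152,r1:Mul1,r2:Add1,r3:128
cycle 15: CDB Add1=-176 // r0:152,r1:Mul1,r2:-176,r3:128
cycle 16: CDB Mul1=-3648 // r0:152,r1:-3648,r2:-176,r3:128

STATUS = VALUE -176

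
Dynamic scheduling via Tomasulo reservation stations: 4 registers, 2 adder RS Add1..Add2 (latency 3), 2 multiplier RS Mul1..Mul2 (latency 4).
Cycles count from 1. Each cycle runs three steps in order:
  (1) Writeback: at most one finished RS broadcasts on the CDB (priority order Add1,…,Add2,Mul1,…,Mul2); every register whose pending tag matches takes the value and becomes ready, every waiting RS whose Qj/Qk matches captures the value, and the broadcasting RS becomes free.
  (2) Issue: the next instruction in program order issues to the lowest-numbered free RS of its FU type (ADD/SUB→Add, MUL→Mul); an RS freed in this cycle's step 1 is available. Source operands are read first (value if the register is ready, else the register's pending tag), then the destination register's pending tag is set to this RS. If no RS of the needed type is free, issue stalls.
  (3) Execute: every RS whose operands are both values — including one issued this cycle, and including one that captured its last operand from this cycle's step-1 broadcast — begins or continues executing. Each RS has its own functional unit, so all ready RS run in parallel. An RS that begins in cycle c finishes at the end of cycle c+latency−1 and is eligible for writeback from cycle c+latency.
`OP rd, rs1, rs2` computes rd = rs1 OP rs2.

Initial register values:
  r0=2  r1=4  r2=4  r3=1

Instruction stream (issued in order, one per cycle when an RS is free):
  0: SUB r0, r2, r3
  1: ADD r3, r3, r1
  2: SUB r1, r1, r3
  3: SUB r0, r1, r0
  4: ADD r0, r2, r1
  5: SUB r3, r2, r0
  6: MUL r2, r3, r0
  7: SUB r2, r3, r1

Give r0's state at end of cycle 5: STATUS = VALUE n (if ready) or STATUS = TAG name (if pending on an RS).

cycle 1: issue SUB r0<-Add1 // r0:Add1,r1:4,r2:4,r3:1
cycle 2: issue ADD r3<-Add2 // r0:Add1,r1:4,r2:4,r3:Add2
cycle 3: stall // r0:Add1,r1:4,r2:4,r3:Add2
cycle 4: CDB Add1=3; issue SUB r1<-Add1 // r0:3,r1:Add1,r2:4,r3:Add2
cycle 5: CDB Add2=5; issue SUB r0<-Add2 // r0:Add2,r1:Add1,r2:4,r3:5

STATUS = TAG Add2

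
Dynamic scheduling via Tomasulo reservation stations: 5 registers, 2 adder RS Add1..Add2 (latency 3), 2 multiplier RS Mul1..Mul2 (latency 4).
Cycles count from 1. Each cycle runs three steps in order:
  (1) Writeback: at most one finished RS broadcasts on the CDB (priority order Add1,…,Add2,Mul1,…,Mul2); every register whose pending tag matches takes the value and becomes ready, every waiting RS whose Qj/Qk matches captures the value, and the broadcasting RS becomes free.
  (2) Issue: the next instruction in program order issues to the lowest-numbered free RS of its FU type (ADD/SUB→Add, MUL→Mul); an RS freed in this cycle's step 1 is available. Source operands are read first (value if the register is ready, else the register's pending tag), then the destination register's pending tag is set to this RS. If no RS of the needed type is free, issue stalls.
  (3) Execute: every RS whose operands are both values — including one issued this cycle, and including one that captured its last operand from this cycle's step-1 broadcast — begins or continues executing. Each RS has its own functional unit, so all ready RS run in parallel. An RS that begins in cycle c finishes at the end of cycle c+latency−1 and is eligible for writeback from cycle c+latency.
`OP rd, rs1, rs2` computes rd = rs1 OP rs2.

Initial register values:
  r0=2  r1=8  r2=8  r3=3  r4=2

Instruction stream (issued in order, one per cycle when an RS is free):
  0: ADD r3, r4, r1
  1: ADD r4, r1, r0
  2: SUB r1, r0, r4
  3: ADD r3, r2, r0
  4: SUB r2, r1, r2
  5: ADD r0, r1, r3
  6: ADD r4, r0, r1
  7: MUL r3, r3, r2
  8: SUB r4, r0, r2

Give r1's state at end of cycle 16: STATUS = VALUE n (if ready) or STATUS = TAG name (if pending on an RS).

cycle 1: issue ADD r3<-Add1 // r0:2,r1:8,r2:8,r3:Add1,r4:2
cycle 2: issue ADD r4<-Add2 // r0:2,r1:8,r2:8,r3:Add1,r4:Add2
cycle 3: stall // r0:2,r1:8,r2:8,r3:Add1,r4:Add2
cycle 4: CDB Add1=10; issue SUB r1<-Add1 // r0:2,r1:Add1,r2:8,r3:10,r4:Add2
cycle 5: CDB Add2=10; issue ADD r3<-Add2 // r0:2,r1:Add1,r2:8,r3:Add2,r4:10
cycle 6: stall // r0:2,r1:Add1,r2:8,r3:Add2,r4:10
cycle 7: stall // r0:2,r1:Add1,r2:8,r3:Add2,r4:10
cycle 8: CDB Add1=-8; issue SUB r2<-Add1 // r0:2,r1:-8,r2:Add1,r3:Add2,r4:10
cycle 9: CDB Add2=10; issue ADD r0<-Add2 // r0:Add2,r1:-8,r2:Add1,r3:10,r4:10
cycle 10: stall // r0:Add2,r1:-8,r2:Add1,r3:10,r4:10
cycle 11: CDB Add1=-16; issue ADD r4<-Add1 // r0:Add2,r1:-8,r2:-16,r3:10,r4:Add1
cycle 12: CDB Add2=2; issue MUL r3<-Mul1 // r0:2,r1:-8,r2:-16,r3:Mul1,r4:Add1
cycle 13: issue SUB r4<-Add2 // r0:2,r1:-8,r2:-16,r3:Mul1,r4:Add2
cycle 14: - // r0:2,r1:-8,r2:-16,r3:Mul1,r4:Add2
cycle 15: CDB Add1=-6 // r0:2,r1:-8,r2:-16,r3:Mul1,r4:Add2
cycle 16: CDB Add2=18 // r0:2,r1:-8,r2:-16,r3:Mul1,r4:18

STATUS = VALUE -8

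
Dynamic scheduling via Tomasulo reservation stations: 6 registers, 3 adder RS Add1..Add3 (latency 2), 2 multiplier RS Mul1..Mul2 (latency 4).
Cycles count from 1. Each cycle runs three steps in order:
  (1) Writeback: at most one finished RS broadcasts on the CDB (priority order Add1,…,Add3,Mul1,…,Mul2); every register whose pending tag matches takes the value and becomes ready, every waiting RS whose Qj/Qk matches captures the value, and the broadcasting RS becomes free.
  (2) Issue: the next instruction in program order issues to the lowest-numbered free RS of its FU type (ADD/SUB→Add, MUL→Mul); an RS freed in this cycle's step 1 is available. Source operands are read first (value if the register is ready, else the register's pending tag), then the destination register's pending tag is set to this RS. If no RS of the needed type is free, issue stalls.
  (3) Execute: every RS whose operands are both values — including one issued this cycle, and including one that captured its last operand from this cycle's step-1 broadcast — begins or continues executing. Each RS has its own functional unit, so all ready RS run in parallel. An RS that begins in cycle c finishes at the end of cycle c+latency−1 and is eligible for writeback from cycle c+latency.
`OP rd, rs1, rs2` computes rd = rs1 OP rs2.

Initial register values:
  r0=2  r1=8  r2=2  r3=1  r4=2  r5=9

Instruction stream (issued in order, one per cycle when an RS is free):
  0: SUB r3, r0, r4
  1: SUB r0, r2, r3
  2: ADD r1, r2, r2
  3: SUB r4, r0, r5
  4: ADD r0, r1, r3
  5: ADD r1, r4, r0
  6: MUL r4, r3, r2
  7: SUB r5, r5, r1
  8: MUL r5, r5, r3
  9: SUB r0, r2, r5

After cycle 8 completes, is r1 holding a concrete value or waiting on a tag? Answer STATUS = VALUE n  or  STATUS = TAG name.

  c1: issue SUB r3<-Add1  regs: r0:2,r1:8,r2:2,r3:Add1,r4:2,r5:9
  c2: issue SUB r0<-Add2  regs: r0:Add2,r1:8,r2:2,r3:Add1,r4:2,r5:9
  c3: CDB Add1=0; issue ADD r1<-Add1  regs: r0:Add2,r1:Add1,r2:2,r3:0,r4:2,r5:9
  c4: issue SUB r4<-Add3  regs: r0:Add2,r1:Add1,r2:2,r3:0,r4:Add3,r5:9
  c5: CDB Add1=4; issue ADD r0<-Add1  regs: r0:Add1,r1:4,r2:2,r3:0,r4:Add3,r5:9
  c6: CDB Add2=2; issue ADD r1<-Add2  regs: r0:Add1,r1:Add2,r2:2,r3:0,r4:Add3,r5:9
  c7: CDB Add1=4; issue MUL r4<-Mul1  regs: r0:4,r1:Add2,r2:2,r3:0,r4:Mul1,r5:9
  c8: CDB Add3=-7; issue SUB r5<-Add1  regs: r0:4,r1:Add2,r2:2,r3:0,r4:Mul1,r5:Add1

STATUS = TAG Add2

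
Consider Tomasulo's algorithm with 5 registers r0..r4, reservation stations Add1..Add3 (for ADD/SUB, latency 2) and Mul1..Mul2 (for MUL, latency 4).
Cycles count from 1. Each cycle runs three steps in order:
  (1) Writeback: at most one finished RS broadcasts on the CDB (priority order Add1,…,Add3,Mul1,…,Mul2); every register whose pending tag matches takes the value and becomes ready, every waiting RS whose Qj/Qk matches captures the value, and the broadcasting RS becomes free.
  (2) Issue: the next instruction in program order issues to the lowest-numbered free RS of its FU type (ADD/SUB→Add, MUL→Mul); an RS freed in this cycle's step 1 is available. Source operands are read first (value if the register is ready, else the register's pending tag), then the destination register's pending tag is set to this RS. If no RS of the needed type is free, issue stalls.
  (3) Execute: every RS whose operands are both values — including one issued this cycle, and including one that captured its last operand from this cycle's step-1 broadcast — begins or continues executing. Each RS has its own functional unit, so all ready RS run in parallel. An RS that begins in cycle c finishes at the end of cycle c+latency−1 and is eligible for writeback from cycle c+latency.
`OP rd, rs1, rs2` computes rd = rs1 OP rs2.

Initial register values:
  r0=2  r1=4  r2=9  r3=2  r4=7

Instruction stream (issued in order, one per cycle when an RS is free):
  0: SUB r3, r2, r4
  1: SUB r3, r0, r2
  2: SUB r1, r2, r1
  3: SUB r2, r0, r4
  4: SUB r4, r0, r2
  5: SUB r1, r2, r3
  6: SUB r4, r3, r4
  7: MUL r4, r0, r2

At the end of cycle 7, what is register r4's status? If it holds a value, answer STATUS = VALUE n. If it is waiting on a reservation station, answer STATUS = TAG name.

STATUS = TAG Add3

cycle 1: issue SUB r3<-Add1 // r0:2,r1:4,r2:9,r3:Add1,r4:7
cycle 2: issue SUB r3<-Add2 // r0:2,r1:4,r2:9,r3:Add2,r4:7
cycle 3: CDB Add1=2; issue SUB r1<-Add1 // r0:2,r1:Add1,r2:9,r3:Add2,r4:7
cycle 4: CDB Add2=-7; issue SUB r2<-Add2 // r0:2,r1:Add1,r2:Add2,r3:-7,r4:7
cycle 5: CDB Add1=5; issue SUB r4<-Add1 // r0:2,r1:5,r2:Add2,r3:-7,r4:Add1
cycle 6: CDB Add2=-5; issue SUB r1<-Add2 // r0:2,r1:Add2,r2:-5,r3:-7,r4:Add1
cycle 7: issue SUB r4<-Add3 // r0:2,r1:Add2,r2:-5,r3:-7,r4:Add3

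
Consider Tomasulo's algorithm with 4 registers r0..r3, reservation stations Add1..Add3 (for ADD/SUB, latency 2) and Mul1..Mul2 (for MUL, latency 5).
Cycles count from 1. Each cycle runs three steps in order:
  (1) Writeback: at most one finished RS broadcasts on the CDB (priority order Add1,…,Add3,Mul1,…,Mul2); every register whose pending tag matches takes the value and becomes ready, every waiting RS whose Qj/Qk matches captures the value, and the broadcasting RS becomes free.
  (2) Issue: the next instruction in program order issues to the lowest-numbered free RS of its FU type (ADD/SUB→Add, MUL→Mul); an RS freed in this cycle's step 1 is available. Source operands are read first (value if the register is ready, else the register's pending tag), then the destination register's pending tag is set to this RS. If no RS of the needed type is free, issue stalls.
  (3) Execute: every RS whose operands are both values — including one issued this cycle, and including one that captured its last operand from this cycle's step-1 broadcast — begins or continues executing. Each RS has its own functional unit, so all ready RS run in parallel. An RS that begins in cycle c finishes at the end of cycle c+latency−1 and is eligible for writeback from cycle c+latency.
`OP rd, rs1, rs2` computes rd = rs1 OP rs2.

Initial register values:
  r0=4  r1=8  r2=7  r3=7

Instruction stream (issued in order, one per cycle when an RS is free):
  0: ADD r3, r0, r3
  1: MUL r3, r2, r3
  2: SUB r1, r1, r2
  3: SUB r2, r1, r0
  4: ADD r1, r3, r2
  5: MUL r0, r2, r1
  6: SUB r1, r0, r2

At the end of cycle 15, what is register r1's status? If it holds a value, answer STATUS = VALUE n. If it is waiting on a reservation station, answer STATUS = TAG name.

c1: issue ADD r3<-Add1 | r0:4,r1:8,r2:7,r3:Add1
c2: issue MUL r3<-Mul1 | r0:4,r1:8,r2:7,r3:Mul1
c3: CDB Add1=11; issue SUB r1<-Add1 | r0:4,r1:Add1,r2:7,r3:Mul1
c4: issue SUB r2<-Add2 | r0:4,r1:Add1,r2:Add2,r3:Mul1
c5: CDB Add1=1; issue ADD r1<-Add1 | r0:4,r1:Add1,r2:Add2,r3:Mul1
c6: issue MUL r0<-Mul2 | r0:Mul2,r1:Add1,r2:Add2,r3:Mul1
c7: CDB Add2=-3; issue SUB r1<-Add2 | r0:Mul2,r1:Add2,r2:-3,r3:Mul1
c8: CDB Mul1=77 | r0:Mul2,r1:Add2,r2:-3,r3:77
c9: - | r0:Mul2,r1:Add2,r2:-3,r3:77
c10: CDB Add1=74 | r0:Mul2,r1:Add2,r2:-3,r3:77
c11: - | r0:Mul2,r1:Add2,r2:-3,r3:77
c12: - | r0:Mul2,r1:Add2,r2:-3,r3:77
c13: - | r0:Mul2,r1:Add2,r2:-3,r3:77
c14: - | r0:Mul2,r1:Add2,r2:-3,r3:77
c15: CDB Mul2=-222 | r0:-222,r1:Add2,r2:-3,r3:77

STATUS = TAG Add2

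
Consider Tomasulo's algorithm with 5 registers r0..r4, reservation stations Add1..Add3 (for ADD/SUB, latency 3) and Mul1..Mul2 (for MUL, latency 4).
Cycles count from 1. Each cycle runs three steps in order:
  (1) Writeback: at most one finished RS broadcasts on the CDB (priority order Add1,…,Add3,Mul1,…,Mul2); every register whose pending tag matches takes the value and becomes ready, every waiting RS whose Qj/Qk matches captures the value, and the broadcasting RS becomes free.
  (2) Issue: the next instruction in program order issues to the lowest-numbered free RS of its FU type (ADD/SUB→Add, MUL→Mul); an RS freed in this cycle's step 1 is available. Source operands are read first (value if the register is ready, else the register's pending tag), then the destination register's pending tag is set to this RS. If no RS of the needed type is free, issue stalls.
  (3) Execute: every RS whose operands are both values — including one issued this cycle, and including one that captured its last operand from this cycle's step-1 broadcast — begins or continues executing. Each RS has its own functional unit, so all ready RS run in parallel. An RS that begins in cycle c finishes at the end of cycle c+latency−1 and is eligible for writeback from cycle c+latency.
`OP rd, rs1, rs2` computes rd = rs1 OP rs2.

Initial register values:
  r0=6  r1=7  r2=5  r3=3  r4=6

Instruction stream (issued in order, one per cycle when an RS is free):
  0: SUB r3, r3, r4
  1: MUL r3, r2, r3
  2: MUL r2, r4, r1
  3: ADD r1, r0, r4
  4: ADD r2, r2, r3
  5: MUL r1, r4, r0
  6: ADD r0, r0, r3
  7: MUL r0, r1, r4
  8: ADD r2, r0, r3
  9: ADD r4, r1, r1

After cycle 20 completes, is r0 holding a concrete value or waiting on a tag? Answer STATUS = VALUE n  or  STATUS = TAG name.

STATUS = VALUE 216

c1: issue SUB r3<-Add1 | r0:6,r1:7,r2:5,r3:Add1,r4:6
c2: issue MUL r3<-Mul1 | r0:6,r1:7,r2:5,r3:Mul1,r4:6
c3: issue MUL r2<-Mul2 | r0:6,r1:7,r2:Mul2,r3:Mul1,r4:6
c4: CDB Add1=-3; issue ADD r1<-Add1 | r0:6,r1:Add1,r2:Mul2,r3:Mul1,r4:6
c5: issue ADD r2<-Add2 | r0:6,r1:Add1,r2:Add2,r3:Mul1,r4:6
c6: stall | r0:6,r1:Add1,r2:Add2,r3:Mul1,r4:6
c7: CDB Add1=12; stall | r0:6,r1:12,r2:Add2,r3:Mul1,r4:6
c8: CDB Mul1=-15; issue MUL r1<-Mul1 | r0:6,r1:Mul1,r2:Add2,r3:-15,r4:6
c9: CDB Mul2=42; issue ADD r0<-Add1 | r0:Add1,r1:Mul1,r2:Add2,r3:-15,r4:6
c10: issue MUL r0<-Mul2 | r0:Mul2,r1:Mul1,r2:Add2,r3:-15,r4:6
c11: issue ADD r2<-Add3 | r0:Mul2,r1:Mul1,r2:Add3,r3:-15,r4:6
c12: CDB Add1=-9; issue ADD r4<-Add1 | r0:Mul2,r1:Mul1,r2:Add3,r3:-15,r4:Add1
c13: CDB Add2=27 | r0:Mul2,r1:Mul1,r2:Add3,r3:-15,r4:Add1
c14: CDB Mul1=36 | r0:Mul2,r1:36,r2:Add3,r3:-15,r4:Add1
c15: - | r0:Mul2,r1:36,r2:Add3,r3:-15,r4:Add1
c16: - | r0:Mul2,r1:36,r2:Add3,r3:-15,r4:Add1
c17: CDB Add1=72 | r0:Mul2,r1:36,r2:Add3,r3:-15,r4:72
c18: CDB Mul2=216 | r0:216,r1:36,r2:Add3,r3:-15,r4:72
c19: - | r0:216,r1:36,r2:Add3,r3:-15,r4:72
c20: - | r0:216,r1:36,r2:Add3,r3:-15,r4:72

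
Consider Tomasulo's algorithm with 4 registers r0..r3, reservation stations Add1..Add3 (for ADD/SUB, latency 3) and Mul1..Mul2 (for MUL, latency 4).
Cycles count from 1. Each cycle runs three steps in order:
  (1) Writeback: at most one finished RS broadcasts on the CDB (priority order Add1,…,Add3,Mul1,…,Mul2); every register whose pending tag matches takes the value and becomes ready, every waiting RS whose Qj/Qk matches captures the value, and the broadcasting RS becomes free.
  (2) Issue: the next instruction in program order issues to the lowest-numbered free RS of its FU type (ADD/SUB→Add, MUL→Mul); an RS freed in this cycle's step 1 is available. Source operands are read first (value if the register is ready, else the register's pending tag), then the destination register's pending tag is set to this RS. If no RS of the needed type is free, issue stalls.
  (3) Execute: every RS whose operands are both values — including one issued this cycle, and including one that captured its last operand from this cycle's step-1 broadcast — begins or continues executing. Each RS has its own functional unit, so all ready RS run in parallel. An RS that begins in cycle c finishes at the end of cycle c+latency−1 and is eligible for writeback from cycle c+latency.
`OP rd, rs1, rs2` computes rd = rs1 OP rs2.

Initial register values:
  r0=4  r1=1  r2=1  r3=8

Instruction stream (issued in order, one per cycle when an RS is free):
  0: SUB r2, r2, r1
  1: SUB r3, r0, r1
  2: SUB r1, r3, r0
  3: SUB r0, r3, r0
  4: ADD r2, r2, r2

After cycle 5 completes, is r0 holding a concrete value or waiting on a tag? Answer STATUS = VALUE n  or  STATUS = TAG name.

c1: issue SUB r2<-Add1 | r0:4,r1:1,r2:Add1,r3:8
c2: issue SUB r3<-Add2 | r0:4,r1:1,r2:Add1,r3:Add2
c3: issue SUB r1<-Add3 | r0:4,r1:Add3,r2:Add1,r3:Add2
c4: CDB Add1=0; issue SUB r0<-Add1 | r0:Add1,r1:Add3,r2:0,r3:Add2
c5: CDB Add2=3; issue ADD r2<-Add2 | r0:Add1,r1:Add3,r2:Add2,r3:3

STATUS = TAG Add1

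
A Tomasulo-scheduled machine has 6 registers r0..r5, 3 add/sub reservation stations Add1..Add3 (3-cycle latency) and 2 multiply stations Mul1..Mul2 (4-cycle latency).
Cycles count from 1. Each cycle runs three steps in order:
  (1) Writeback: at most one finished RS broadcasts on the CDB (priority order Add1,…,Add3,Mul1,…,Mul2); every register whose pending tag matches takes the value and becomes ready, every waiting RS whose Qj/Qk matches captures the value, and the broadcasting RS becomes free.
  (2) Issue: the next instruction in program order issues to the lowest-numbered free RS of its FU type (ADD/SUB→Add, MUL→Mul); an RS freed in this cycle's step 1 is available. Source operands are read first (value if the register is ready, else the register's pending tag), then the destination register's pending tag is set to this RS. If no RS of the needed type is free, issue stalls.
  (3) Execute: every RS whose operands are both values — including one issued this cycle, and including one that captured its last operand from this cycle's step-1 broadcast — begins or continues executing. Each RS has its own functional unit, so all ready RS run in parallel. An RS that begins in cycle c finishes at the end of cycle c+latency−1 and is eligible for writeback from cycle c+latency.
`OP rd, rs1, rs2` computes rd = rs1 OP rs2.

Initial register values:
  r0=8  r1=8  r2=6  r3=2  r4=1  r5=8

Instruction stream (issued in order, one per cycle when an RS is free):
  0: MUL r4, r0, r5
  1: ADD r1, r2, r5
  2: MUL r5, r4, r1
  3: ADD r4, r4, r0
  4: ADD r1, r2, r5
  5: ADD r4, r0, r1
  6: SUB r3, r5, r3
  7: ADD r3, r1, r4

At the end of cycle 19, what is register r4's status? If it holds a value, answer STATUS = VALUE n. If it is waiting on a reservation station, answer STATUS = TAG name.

STATUS = VALUE 910

cycle 1: issue MUL r4<-Mul1 // r0:8,r1:8,r2:6,r3:2,r4:Mul1,r5:8
cycle 2: issue ADD r1<-Add1 // r0:8,r1:Add1,r2:6,r3:2,r4:Mul1,r5:8
cycle 3: issue MUL r5<-Mul2 // r0:8,r1:Add1,r2:6,r3:2,r4:Mul1,r5:Mul2
cycle 4: issue ADD r4<-Add2 // r0:8,r1:Add1,r2:6,r3:2,r4:Add2,r5:Mul2
cycle 5: CDB Add1=14; issue ADD r1<-Add1 // r0:8,r1:Add1,r2:6,r3:2,r4:Add2,r5:Mul2
cycle 6: CDB Mul1=64; issue ADD r4<-Add3 // r0:8,r1:Add1,r2:6,r3:2,r4:Add3,r5:Mul2
cycle 7: stall // r0:8,r1:Add1,r2:6,r3:2,r4:Add3,r5:Mul2
cycle 8: stall // r0:8,r1:Add1,r2:6,r3:2,r4:Add3,r5:Mul2
cycle 9: CDB Add2=72; issue SUB r3<-Add2 // r0:8,r1:Add1,r2:6,r3:Add2,r4:Add3,r5:Mul2
cycle 10: CDB Mul2=896; stall // r0:8,r1:Add1,r2:6,r3:Add2,r4:Add3,r5:896
cycle 11: stall // r0:8,r1:Add1,r2:6,r3:Add2,r4:Add3,r5:896
cycle 12: stall // r0:8,r1:Add1,r2:6,r3:Add2,r4:Add3,r5:896
cycle 13: CDB Add1=902; issue ADD r3<-Add1 // r0:8,r1:902,r2:6,r3:Add1,r4:Add3,r5:896
cycle 14: CDB Add2=894 // r0:8,r1:902,r2:6,r3:Add1,r4:Add3,r5:896
cycle 15: - // r0:8,r1:902,r2:6,r3:Add1,r4:Add3,r5:896
cycle 16: CDB Add3=910 // r0:8,r1:902,r2:6,r3:Add1,r4:910,r5:896
cycle 17: - // r0:8,r1:902,r2:6,r3:Add1,r4:910,r5:896
cycle 18: - // r0:8,r1:902,r2:6,r3:Add1,r4:910,r5:896
cycle 19: CDB Add1=1812 // r0:8,r1:902,r2:6,r3:1812,r4:910,r5:896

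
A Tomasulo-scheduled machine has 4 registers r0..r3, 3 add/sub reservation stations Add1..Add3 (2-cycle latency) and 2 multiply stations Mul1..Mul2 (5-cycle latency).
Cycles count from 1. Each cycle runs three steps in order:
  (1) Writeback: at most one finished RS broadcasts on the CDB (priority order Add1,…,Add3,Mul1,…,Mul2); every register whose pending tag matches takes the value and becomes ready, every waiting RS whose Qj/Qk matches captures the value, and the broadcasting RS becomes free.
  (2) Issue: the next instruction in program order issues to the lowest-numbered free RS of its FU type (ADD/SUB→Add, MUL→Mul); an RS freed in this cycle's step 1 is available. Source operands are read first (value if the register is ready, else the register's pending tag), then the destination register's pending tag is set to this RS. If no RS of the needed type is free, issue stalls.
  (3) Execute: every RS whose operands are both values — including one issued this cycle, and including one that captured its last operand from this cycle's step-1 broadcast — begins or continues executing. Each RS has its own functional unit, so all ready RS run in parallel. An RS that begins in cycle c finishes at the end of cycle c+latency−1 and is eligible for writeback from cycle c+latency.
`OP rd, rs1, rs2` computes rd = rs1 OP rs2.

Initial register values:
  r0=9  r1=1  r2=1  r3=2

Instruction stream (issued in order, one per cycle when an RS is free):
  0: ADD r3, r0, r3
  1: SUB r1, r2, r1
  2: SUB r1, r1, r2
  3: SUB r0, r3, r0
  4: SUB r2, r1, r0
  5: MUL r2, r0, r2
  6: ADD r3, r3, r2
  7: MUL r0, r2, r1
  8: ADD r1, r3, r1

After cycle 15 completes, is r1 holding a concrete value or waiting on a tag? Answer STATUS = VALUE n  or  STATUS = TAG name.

cycle 1: issue ADD r3<-Add1 // r0:9,r1:1,r2:1,r3:Add1
cycle 2: issue SUB r1<-Add2 // r0:9,r1:Add2,r2:1,r3:Add1
cycle 3: CDB Add1=11; issue SUB r1<-Add1 // r0:9,r1:Add1,r2:1,r3:11
cycle 4: CDB Add2=0; issue SUB r0<-Add2 // r0:Add2,r1:Add1,r2:1,r3:11
cycle 5: issue SUB r2<-Add3 // r0:Add2,r1:Add1,r2:Add3,r3:11
cycle 6: CDB Add1=-1; issue MUL r2<-Mul1 // r0:Add2,r1:-1,r2:Mul1,r3:11
cycle 7: CDB Add2=2; issue ADD r3<-Add1 // r0:2,r1:-1,r2:Mul1,r3:Add1
cycle 8: issue MUL r0<-Mul2 // r0:Mul2,r1:-1,r2:Mul1,r3:Add1
cycle 9: CDB Add3=-3; issue ADD r1<-Add2 // r0:Mul2,r1:Add2,r2:Mul1,r3:Add1
cycle 10: - // r0:Mul2,r1:Add2,r2:Mul1,r3:Add1
cycle 11: - // r0:Mul2,r1:Add2,r2:Mul1,r3:Add1
cycle 12: - // r0:Mul2,r1:Add2,r2:Mul1,r3:Add1
cycle 13: - // r0:Mul2,r1:Add2,r2:Mul1,r3:Add1
cycle 14: CDB Mul1=-6 // r0:Mul2,r1:Add2,r2:-6,r3:Add1
cycle 15: - // r0:Mul2,r1:Add2,r2:-6,r3:Add1

STATUS = TAG Add2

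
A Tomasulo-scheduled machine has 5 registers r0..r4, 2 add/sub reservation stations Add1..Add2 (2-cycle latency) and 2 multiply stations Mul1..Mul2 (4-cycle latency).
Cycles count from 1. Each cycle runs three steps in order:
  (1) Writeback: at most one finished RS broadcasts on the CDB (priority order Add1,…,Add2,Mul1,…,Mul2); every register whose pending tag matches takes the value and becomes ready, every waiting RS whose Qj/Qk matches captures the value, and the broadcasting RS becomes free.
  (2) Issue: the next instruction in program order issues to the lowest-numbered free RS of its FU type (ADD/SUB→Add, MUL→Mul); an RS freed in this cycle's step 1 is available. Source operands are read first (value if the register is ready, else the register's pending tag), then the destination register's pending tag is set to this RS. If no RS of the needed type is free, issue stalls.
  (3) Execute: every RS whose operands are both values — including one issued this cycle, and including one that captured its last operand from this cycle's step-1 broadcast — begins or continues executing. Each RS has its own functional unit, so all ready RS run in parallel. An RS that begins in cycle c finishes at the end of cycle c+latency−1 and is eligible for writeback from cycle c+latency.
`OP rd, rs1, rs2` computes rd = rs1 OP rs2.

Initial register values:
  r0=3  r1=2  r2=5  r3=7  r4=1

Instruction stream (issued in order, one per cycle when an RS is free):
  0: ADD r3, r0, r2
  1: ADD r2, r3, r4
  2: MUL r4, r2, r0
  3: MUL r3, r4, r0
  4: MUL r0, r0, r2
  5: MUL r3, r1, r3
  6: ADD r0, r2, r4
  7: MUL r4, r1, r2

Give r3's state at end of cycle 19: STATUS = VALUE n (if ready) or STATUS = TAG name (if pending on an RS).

STATUS = VALUE 162

  c1: issue ADD r3<-Add1  regs: r0:3,r1:2,r2:5,r3:Add1,r4:1
  c2: issue ADD r2<-Add2  regs: r0:3,r1:2,r2:Add2,r3:Add1,r4:1
  c3: CDB Add1=8; issue MUL r4<-Mul1  regs: r0:3,r1:2,r2:Add2,r3:8,r4:Mul1
  c4: issue MUL r3<-Mul2  regs: r0:3,r1:2,r2:Add2,r3:Mul2,r4:Mul1
  c5: CDB Add2=9; stall  regs: r0:3,r1:2,r2:9,r3:Mul2,r4:Mul1
  c6: stall  regs: r0:3,r1:2,r2:9,r3:Mul2,r4:Mul1
  c7: stall  regs: r0:3,r1:2,r2:9,r3:Mul2,r4:Mul1
  c8: stall  regs: r0:3,r1:2,r2:9,r3:Mul2,r4:Mul1
  c9: CDB Mul1=27; issue MUL r0<-Mul1  regs: r0:Mul1,r1:2,r2:9,r3:Mul2,r4:27
  c10: stall  regs: r0:Mul1,r1:2,r2:9,r3:Mul2,r4:27
  c11: stall  regs: r0:Mul1,r1:2,r2:9,r3:Mul2,r4:27
  c12: stall  regs: r0:Mul1,r1:2,r2:9,r3:Mul2,r4:27
  c13: CDB Mul1=27; issue MUL r3<-Mul1  regs: r0:27,r1:2,r2:9,r3:Mul1,r4:27
  c14: CDB Mul2=81; issue ADD r0<-Add1  regs: r0:Add1,r1:2,r2:9,r3:Mul1,r4:27
  c15: issue MUL r4<-Mul2  regs: r0:Add1,r1:2,r2:9,r3:Mul1,r4:Mul2
  c16: CDB Add1=36  regs: r0:36,r1:2,r2:9,r3:Mul1,r4:Mul2
  c17: -  regs: r0:36,r1:2,r2:9,r3:Mul1,r4:Mul2
  c18: CDB Mul1=162  regs: r0:36,r1:2,r2:9,r3:162,r4:Mul2
  c19: CDB Mul2=18  regs: r0:36,r1:2,r2:9,r3:162,r4:18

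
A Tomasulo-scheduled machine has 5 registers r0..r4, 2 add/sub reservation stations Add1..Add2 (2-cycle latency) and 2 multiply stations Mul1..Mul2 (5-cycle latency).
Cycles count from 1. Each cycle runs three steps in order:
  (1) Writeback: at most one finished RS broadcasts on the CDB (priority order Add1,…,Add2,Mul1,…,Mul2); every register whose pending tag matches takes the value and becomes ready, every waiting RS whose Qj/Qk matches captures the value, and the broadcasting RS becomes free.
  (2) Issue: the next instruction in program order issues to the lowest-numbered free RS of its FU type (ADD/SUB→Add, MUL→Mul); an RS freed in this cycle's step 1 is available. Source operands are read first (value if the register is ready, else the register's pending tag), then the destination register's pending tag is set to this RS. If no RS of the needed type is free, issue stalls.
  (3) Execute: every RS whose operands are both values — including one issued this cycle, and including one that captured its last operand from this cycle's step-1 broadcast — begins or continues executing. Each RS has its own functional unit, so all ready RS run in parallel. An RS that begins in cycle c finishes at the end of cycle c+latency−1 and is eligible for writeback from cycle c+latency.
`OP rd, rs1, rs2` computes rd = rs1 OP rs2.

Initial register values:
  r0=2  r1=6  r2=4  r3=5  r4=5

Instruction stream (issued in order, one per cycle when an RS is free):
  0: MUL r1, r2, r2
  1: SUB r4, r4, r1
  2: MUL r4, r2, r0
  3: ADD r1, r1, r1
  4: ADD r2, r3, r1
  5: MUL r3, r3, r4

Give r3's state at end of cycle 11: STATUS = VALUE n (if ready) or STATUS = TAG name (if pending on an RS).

STATUS = TAG Mul1

c1: issue MUL r1<-Mul1 | r0:2,r1:Mul1,r2:4,r3:5,r4:5
c2: issue SUB r4<-Add1 | r0:2,r1:Mul1,r2:4,r3:5,r4:Add1
c3: issue MUL r4<-Mul2 | r0:2,r1:Mul1,r2:4,r3:5,r4:Mul2
c4: issue ADD r1<-Add2 | r0:2,r1:Add2,r2:4,r3:5,r4:Mul2
c5: stall | r0:2,r1:Add2,r2:4,r3:5,r4:Mul2
c6: CDB Mul1=16; stall | r0:2,r1:Add2,r2:4,r3:5,r4:Mul2
c7: stall | r0:2,r1:Add2,r2:4,r3:5,r4:Mul2
c8: CDB Add1=-11; issue ADD r2<-Add1 | r0:2,r1:Add2,r2:Add1,r3:5,r4:Mul2
c9: CDB Add2=32; issue MUL r3<-Mul1 | r0:2,r1:32,r2:Add1,r3:Mul1,r4:Mul2
c10: CDB Mul2=8 | r0:2,r1:32,r2:Add1,r3:Mul1,r4:8
c11: CDB Add1=37 | r0:2,r1:32,r2:37,r3:Mul1,r4:8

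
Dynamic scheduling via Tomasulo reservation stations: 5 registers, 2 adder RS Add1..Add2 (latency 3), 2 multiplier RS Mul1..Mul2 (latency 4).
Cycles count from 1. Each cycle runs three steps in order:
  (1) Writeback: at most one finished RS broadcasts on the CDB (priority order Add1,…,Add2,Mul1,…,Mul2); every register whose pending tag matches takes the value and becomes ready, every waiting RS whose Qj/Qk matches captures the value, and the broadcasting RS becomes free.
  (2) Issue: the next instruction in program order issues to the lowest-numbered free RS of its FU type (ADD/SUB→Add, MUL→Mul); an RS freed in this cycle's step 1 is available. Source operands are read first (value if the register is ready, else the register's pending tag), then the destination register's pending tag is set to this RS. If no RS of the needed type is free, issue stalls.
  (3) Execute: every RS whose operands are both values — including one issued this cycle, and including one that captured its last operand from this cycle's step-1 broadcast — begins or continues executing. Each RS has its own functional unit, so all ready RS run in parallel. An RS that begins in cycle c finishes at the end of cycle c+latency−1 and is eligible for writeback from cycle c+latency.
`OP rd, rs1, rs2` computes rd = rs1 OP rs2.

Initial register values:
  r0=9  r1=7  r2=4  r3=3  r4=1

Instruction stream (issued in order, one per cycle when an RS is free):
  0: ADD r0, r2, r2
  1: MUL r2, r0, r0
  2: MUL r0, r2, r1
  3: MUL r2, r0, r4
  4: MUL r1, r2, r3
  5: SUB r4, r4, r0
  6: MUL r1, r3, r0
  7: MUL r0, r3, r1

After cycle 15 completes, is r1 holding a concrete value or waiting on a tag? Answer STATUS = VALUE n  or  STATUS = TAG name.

STATUS = TAG Mul2

  c1: issue ADD r0<-Add1  regs: r0:Add1,r1:7,r2:4,r3:3,r4:1
  c2: issue MUL r2<-Mul1  regs: r0:Add1,r1:7,r2:Mul1,r3:3,r4:1
  c3: issue MUL r0<-Mul2  regs: r0:Mul2,r1:7,r2:Mul1,r3:3,r4:1
  c4: CDB Add1=8; stall  regs: r0:Mul2,r1:7,r2:Mul1,r3:3,r4:1
  c5: stall  regs: r0:Mul2,r1:7,r2:Mul1,r3:3,r4:1
  c6: stall  regs: r0:Mul2,r1:7,r2:Mul1,r3:3,r4:1
  c7: stall  regs: r0:Mul2,r1:7,r2:Mul1,r3:3,r4:1
  c8: CDB Mul1=64; issue MUL r2<-Mul1  regs: r0:Mul2,r1:7,r2:Mul1,r3:3,r4:1
  c9: stall  regs: r0:Mul2,r1:7,r2:Mul1,r3:3,r4:1
  c10: stall  regs: r0:Mul2,r1:7,r2:Mul1,r3:3,r4:1
  c11: stall  regs: r0:Mul2,r1:7,r2:Mul1,r3:3,r4:1
  c12: CDB Mul2=448; issue MUL r1<-Mul2  regs: r0:448,r1:Mul2,r2:Mul1,r3:3,r4:1
  c13: issue SUB r4<-Add1  regs: r0:448,r1:Mul2,r2:Mul1,r3:3,r4:Add1
  c14: stall  regs: r0:448,r1:Mul2,r2:Mul1,r3:3,r4:Add1
  c15: stall  regs: r0:448,r1:Mul2,r2:Mul1,r3:3,r4:Add1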